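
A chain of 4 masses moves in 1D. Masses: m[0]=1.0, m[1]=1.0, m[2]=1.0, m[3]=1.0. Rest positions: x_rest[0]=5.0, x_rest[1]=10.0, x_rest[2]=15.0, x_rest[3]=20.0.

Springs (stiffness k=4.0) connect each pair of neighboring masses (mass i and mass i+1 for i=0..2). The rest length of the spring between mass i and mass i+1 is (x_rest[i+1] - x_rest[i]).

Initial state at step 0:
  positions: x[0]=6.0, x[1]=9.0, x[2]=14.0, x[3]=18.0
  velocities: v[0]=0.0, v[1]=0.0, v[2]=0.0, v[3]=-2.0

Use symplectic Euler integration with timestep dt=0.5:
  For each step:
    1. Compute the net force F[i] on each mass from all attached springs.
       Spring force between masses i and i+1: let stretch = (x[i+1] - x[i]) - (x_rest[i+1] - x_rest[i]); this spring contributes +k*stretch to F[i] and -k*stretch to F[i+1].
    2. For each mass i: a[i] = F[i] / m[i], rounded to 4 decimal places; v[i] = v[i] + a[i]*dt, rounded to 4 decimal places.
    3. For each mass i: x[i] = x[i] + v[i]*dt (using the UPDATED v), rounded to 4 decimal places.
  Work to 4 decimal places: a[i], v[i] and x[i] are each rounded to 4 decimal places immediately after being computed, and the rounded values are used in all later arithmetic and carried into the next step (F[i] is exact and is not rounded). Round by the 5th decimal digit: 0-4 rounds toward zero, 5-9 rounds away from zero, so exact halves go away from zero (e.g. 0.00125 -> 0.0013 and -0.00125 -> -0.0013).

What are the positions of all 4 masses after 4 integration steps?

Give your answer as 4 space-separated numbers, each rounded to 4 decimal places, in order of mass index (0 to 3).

Step 0: x=[6.0000 9.0000 14.0000 18.0000] v=[0.0000 0.0000 0.0000 -2.0000]
Step 1: x=[4.0000 11.0000 13.0000 18.0000] v=[-4.0000 4.0000 -2.0000 0.0000]
Step 2: x=[4.0000 8.0000 15.0000 18.0000] v=[0.0000 -6.0000 4.0000 0.0000]
Step 3: x=[3.0000 8.0000 13.0000 20.0000] v=[-2.0000 0.0000 -4.0000 4.0000]
Step 4: x=[2.0000 8.0000 13.0000 20.0000] v=[-2.0000 0.0000 0.0000 0.0000]

Answer: 2.0000 8.0000 13.0000 20.0000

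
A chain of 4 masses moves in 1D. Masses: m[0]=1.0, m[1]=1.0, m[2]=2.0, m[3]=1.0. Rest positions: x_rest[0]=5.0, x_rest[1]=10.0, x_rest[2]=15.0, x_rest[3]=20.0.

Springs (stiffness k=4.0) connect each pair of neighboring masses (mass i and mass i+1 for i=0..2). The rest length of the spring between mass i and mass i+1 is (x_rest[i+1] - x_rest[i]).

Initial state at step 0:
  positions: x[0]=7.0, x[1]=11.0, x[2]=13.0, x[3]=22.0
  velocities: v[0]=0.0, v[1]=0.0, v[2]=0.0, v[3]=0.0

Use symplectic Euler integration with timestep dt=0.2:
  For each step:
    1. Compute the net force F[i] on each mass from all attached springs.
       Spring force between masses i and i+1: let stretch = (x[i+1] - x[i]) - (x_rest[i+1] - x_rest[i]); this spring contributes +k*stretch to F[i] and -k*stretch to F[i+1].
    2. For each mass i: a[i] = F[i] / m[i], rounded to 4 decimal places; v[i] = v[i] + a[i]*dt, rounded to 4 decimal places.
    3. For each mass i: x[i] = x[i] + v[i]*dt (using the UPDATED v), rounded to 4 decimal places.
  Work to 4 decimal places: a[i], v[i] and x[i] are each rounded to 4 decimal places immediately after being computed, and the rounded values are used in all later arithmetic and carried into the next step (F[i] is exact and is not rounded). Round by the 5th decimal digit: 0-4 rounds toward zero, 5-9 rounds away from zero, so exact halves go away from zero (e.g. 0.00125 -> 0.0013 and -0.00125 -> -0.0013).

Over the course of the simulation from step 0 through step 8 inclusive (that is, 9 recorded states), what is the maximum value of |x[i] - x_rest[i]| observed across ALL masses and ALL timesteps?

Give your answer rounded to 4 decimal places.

Answer: 2.3295

Derivation:
Step 0: x=[7.0000 11.0000 13.0000 22.0000] v=[0.0000 0.0000 0.0000 0.0000]
Step 1: x=[6.8400 10.6800 13.5600 21.3600] v=[-0.8000 -1.6000 2.8000 -3.2000]
Step 2: x=[6.4944 10.2064 14.5136 20.2720] v=[-1.7280 -2.3680 4.7680 -5.4400]
Step 3: x=[5.9427 9.8280 15.5833 19.0627] v=[-2.7584 -1.8918 5.3485 -6.0467]
Step 4: x=[5.2127 9.7488 16.4709 18.0967] v=[-3.6502 -0.3958 4.4381 -4.8302]
Step 5: x=[4.4084 10.0194 16.9508 17.6705] v=[-4.0213 1.3530 2.3996 -2.1308]
Step 6: x=[3.7019 10.5013 16.9338 17.9292] v=[-3.5325 2.4093 -0.0851 1.2934]
Step 7: x=[3.2833 10.9245 16.4818 18.8286] v=[-2.0930 2.1158 -2.2599 4.4971]
Step 8: x=[3.2873 11.0142 15.7730 20.1525] v=[0.0200 0.4487 -3.5441 6.6197]
Max displacement = 2.3295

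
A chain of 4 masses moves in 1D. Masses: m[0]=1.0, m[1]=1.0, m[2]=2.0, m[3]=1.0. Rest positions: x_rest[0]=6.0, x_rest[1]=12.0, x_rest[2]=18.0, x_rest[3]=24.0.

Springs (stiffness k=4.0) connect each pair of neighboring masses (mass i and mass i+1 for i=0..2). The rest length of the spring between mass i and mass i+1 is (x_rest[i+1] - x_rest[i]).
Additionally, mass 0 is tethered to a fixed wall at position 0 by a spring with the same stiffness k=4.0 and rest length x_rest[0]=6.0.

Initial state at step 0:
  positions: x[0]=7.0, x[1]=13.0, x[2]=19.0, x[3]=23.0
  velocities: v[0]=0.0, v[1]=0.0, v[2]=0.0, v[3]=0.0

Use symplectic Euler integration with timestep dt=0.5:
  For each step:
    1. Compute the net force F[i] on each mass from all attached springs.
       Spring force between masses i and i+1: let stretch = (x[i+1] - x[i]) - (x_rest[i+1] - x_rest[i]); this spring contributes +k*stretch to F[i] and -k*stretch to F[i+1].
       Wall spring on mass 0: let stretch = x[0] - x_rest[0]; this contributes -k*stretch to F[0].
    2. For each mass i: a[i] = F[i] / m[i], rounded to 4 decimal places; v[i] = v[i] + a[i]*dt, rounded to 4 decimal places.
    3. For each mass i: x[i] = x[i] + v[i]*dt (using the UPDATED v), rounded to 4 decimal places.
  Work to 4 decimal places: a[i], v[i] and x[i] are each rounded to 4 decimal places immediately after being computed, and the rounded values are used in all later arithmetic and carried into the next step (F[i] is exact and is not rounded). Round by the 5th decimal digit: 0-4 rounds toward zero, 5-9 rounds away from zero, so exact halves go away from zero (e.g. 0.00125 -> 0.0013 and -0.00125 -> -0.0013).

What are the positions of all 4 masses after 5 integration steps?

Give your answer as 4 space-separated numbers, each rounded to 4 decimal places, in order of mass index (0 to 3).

Step 0: x=[7.0000 13.0000 19.0000 23.0000] v=[0.0000 0.0000 0.0000 0.0000]
Step 1: x=[6.0000 13.0000 18.0000 25.0000] v=[-2.0000 0.0000 -2.0000 4.0000]
Step 2: x=[6.0000 11.0000 18.0000 26.0000] v=[0.0000 -4.0000 0.0000 2.0000]
Step 3: x=[5.0000 11.0000 18.5000 25.0000] v=[-2.0000 0.0000 1.0000 -2.0000]
Step 4: x=[5.0000 12.5000 18.5000 23.5000] v=[0.0000 3.0000 0.0000 -3.0000]
Step 5: x=[7.5000 12.5000 18.0000 23.0000] v=[5.0000 0.0000 -1.0000 -1.0000]

Answer: 7.5000 12.5000 18.0000 23.0000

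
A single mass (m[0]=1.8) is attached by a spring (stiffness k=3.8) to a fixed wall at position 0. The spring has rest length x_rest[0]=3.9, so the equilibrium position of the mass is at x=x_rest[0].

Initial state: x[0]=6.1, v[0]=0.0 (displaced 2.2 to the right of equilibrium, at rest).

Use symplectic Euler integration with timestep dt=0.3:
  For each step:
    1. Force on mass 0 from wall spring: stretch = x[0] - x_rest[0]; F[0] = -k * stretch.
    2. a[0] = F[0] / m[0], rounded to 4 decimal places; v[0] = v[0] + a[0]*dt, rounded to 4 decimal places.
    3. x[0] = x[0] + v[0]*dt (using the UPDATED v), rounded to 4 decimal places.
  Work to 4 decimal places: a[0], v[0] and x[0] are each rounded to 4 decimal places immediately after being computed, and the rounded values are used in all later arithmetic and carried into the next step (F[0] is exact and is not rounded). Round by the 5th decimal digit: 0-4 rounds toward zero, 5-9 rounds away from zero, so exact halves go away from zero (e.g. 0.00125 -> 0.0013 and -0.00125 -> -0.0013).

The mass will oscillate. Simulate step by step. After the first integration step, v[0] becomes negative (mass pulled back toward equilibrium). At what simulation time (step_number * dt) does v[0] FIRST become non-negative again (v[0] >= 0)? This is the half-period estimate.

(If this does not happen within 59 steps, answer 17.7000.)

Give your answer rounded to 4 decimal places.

Answer: 2.4000

Derivation:
Step 0: x=[6.1000] v=[0.0000]
Step 1: x=[5.6820] v=[-1.3933]
Step 2: x=[4.9254] v=[-2.5219]
Step 3: x=[3.9740] v=[-3.1713]
Step 4: x=[3.0085] v=[-3.2182]
Step 5: x=[2.2124] v=[-2.6536]
Step 6: x=[1.7370] v=[-1.5848]
Step 7: x=[1.6725] v=[-0.2149]
Step 8: x=[2.0313] v=[1.1959]
First v>=0 after going negative at step 8, time=2.4000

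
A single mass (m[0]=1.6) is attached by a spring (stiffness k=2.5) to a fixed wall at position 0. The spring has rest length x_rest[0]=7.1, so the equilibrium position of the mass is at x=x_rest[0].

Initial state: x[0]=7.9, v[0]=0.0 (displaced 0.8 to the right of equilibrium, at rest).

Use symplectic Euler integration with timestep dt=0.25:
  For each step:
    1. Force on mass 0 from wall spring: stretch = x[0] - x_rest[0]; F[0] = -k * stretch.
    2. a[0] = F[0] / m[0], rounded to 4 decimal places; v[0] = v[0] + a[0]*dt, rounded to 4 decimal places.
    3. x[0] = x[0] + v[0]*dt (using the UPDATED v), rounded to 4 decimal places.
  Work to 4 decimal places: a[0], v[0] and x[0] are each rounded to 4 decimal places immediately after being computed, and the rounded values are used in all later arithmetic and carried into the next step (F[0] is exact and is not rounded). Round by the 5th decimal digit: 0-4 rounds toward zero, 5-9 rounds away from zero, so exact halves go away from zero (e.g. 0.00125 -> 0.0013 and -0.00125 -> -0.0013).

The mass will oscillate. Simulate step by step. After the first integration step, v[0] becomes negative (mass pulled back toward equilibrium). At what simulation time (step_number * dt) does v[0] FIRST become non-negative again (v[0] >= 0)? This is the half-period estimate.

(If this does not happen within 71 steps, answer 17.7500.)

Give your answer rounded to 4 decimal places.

Step 0: x=[7.9000] v=[0.0000]
Step 1: x=[7.8219] v=[-0.3125]
Step 2: x=[7.6733] v=[-0.5945]
Step 3: x=[7.4687] v=[-0.8185]
Step 4: x=[7.2281] v=[-0.9625]
Step 5: x=[6.9750] v=[-1.0126]
Step 6: x=[6.7341] v=[-0.9638]
Step 7: x=[6.5289] v=[-0.8209]
Step 8: x=[6.3795] v=[-0.5978]
Step 9: x=[6.3004] v=[-0.3164]
Step 10: x=[6.2994] v=[-0.0041]
Step 11: x=[6.3766] v=[0.3086]
First v>=0 after going negative at step 11, time=2.7500

Answer: 2.7500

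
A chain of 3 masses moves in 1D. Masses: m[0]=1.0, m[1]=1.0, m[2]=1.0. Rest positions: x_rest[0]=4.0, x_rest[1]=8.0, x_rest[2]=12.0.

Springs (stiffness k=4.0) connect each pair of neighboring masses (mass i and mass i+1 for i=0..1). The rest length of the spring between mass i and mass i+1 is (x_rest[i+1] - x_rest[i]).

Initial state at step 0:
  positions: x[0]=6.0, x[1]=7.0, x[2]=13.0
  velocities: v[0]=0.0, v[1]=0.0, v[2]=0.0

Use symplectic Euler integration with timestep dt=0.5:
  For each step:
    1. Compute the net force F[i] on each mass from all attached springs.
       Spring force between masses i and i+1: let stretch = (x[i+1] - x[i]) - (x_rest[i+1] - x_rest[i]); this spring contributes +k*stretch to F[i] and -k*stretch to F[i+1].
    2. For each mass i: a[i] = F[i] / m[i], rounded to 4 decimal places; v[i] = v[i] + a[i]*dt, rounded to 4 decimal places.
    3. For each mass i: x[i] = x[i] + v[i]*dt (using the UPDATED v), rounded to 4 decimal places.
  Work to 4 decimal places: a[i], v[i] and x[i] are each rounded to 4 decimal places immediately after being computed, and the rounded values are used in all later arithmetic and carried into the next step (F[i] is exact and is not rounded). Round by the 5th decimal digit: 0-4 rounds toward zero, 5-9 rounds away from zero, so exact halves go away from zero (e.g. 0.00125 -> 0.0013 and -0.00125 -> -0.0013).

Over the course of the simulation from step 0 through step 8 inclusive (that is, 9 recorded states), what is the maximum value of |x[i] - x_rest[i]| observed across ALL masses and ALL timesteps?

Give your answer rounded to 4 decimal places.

Answer: 4.0000

Derivation:
Step 0: x=[6.0000 7.0000 13.0000] v=[0.0000 0.0000 0.0000]
Step 1: x=[3.0000 12.0000 11.0000] v=[-6.0000 10.0000 -4.0000]
Step 2: x=[5.0000 7.0000 14.0000] v=[4.0000 -10.0000 6.0000]
Step 3: x=[5.0000 7.0000 14.0000] v=[0.0000 0.0000 0.0000]
Step 4: x=[3.0000 12.0000 11.0000] v=[-4.0000 10.0000 -6.0000]
Step 5: x=[6.0000 7.0000 13.0000] v=[6.0000 -10.0000 4.0000]
Step 6: x=[6.0000 7.0000 13.0000] v=[0.0000 0.0000 0.0000]
Step 7: x=[3.0000 12.0000 11.0000] v=[-6.0000 10.0000 -4.0000]
Step 8: x=[5.0000 7.0000 14.0000] v=[4.0000 -10.0000 6.0000]
Max displacement = 4.0000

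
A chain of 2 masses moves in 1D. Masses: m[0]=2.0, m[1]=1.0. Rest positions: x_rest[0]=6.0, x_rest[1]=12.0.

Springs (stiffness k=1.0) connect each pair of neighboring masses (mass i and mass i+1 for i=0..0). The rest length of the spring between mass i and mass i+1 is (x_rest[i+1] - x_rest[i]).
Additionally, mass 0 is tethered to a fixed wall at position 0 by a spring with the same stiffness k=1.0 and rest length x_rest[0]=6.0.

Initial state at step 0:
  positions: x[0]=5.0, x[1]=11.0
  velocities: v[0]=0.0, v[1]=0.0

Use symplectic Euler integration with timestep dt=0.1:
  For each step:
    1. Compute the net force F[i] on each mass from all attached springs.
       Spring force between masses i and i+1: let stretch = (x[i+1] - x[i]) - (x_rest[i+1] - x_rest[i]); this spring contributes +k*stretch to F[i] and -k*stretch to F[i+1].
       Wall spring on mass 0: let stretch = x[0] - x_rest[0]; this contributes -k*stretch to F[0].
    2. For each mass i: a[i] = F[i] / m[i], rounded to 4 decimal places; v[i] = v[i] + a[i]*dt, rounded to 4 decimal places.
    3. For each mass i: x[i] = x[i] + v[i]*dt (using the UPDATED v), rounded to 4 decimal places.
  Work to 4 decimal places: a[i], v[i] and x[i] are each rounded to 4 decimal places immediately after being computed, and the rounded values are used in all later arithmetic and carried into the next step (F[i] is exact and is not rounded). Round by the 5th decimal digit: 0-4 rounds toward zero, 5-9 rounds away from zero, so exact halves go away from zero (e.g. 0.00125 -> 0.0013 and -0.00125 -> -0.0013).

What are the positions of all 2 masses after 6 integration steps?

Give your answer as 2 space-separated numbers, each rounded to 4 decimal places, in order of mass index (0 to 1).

Step 0: x=[5.0000 11.0000] v=[0.0000 0.0000]
Step 1: x=[5.0050 11.0000] v=[0.0500 0.0000]
Step 2: x=[5.0150 11.0001] v=[0.0995 0.0005]
Step 3: x=[5.0298 11.0003] v=[0.1480 0.0020]
Step 4: x=[5.0493 11.0008] v=[0.1950 0.0050]
Step 5: x=[5.0733 11.0018] v=[0.2401 0.0099]
Step 6: x=[5.1016 11.0035] v=[0.2829 0.0171]

Answer: 5.1016 11.0035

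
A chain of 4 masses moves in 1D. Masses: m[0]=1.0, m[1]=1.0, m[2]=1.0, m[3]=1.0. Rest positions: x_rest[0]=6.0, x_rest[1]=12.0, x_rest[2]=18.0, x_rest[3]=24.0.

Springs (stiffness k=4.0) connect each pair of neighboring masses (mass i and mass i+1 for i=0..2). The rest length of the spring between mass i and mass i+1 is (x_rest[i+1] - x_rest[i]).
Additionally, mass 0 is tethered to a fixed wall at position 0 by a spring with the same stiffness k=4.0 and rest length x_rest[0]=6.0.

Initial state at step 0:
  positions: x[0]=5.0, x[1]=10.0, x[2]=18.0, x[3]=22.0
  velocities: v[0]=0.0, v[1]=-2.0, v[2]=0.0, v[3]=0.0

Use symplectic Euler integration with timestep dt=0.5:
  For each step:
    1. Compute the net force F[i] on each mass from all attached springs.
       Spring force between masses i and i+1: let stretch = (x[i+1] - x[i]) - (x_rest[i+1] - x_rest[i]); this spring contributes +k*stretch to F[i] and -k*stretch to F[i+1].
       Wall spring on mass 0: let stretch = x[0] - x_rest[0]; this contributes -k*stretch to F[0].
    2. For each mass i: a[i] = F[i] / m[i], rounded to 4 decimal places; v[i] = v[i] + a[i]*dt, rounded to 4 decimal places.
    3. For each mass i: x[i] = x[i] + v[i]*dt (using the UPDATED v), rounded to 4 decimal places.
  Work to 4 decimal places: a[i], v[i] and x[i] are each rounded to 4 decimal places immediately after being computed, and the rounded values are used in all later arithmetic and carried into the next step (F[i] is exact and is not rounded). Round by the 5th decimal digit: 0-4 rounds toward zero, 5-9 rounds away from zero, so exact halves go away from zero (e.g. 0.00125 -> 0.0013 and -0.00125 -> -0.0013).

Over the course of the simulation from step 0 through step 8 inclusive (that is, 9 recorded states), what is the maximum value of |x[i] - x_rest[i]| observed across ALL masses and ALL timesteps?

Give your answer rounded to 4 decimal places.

Step 0: x=[5.0000 10.0000 18.0000 22.0000] v=[0.0000 -2.0000 0.0000 0.0000]
Step 1: x=[5.0000 12.0000 14.0000 24.0000] v=[0.0000 4.0000 -8.0000 4.0000]
Step 2: x=[7.0000 9.0000 18.0000 22.0000] v=[4.0000 -6.0000 8.0000 -4.0000]
Step 3: x=[4.0000 13.0000 17.0000 22.0000] v=[-6.0000 8.0000 -2.0000 0.0000]
Step 4: x=[6.0000 12.0000 17.0000 23.0000] v=[4.0000 -2.0000 0.0000 2.0000]
Step 5: x=[8.0000 10.0000 18.0000 24.0000] v=[4.0000 -4.0000 2.0000 2.0000]
Step 6: x=[4.0000 14.0000 17.0000 25.0000] v=[-8.0000 8.0000 -2.0000 2.0000]
Step 7: x=[6.0000 11.0000 21.0000 24.0000] v=[4.0000 -6.0000 8.0000 -2.0000]
Step 8: x=[7.0000 13.0000 18.0000 26.0000] v=[2.0000 4.0000 -6.0000 4.0000]
Max displacement = 4.0000

Answer: 4.0000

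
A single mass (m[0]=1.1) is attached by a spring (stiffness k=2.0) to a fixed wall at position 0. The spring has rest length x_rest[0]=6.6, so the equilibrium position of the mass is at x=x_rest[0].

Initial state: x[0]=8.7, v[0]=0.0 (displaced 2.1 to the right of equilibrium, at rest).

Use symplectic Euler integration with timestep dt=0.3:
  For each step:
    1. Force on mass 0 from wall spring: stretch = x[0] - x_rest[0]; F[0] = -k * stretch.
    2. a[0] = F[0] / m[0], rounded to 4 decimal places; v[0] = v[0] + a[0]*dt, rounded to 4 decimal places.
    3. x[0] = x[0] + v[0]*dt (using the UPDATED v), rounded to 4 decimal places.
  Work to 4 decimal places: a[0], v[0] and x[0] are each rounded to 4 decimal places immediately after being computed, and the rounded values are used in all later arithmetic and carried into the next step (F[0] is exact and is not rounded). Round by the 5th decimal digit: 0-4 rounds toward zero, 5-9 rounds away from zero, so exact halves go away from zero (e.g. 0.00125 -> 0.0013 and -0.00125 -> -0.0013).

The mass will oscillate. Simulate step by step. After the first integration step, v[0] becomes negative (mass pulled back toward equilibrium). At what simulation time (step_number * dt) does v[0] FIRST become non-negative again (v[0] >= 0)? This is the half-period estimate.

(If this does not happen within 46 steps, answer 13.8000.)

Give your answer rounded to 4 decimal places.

Answer: 2.4000

Derivation:
Step 0: x=[8.7000] v=[0.0000]
Step 1: x=[8.3564] v=[-1.1455]
Step 2: x=[7.7253] v=[-2.1036]
Step 3: x=[6.9101] v=[-2.7174]
Step 4: x=[6.0442] v=[-2.8865]
Step 5: x=[5.2692] v=[-2.5834]
Step 6: x=[4.7120] v=[-1.8575]
Step 7: x=[4.4637] v=[-0.8277]
Step 8: x=[4.5650] v=[0.3376]
First v>=0 after going negative at step 8, time=2.4000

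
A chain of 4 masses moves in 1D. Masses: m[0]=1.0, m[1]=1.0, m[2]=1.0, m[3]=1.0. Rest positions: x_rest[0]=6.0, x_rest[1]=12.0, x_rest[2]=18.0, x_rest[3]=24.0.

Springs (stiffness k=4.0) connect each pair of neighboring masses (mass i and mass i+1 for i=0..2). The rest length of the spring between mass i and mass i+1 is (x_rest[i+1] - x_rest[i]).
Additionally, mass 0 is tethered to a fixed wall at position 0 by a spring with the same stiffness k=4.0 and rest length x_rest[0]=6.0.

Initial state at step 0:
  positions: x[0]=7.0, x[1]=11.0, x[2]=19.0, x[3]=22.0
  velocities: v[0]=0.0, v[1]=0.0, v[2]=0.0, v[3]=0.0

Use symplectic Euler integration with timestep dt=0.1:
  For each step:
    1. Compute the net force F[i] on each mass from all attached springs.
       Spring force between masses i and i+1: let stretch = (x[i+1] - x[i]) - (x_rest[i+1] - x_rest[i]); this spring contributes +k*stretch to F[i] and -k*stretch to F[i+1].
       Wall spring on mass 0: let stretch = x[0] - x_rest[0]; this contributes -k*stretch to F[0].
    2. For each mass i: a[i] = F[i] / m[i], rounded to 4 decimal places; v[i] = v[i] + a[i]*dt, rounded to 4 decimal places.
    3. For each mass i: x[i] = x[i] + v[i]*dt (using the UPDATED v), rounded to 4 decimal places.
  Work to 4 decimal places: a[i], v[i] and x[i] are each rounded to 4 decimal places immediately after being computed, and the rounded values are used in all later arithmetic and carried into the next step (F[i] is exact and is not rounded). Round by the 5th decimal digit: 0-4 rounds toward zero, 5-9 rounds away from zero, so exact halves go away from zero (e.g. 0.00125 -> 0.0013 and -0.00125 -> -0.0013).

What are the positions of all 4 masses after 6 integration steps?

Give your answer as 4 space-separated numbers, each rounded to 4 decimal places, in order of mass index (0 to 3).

Step 0: x=[7.0000 11.0000 19.0000 22.0000] v=[0.0000 0.0000 0.0000 0.0000]
Step 1: x=[6.8800 11.1600 18.8000 22.1200] v=[-1.2000 1.6000 -2.0000 1.2000]
Step 2: x=[6.6560 11.4544 18.4272 22.3472] v=[-2.2400 2.9440 -3.7280 2.2720]
Step 3: x=[6.3577 11.8358 17.9323 22.6576] v=[-2.9830 3.8138 -4.9491 3.1040]
Step 4: x=[6.0242 12.2419 17.3825 23.0190] v=[-3.3348 4.0612 -5.4976 3.6139]
Step 5: x=[5.6985 12.6049 16.8526 23.3949] v=[-3.2574 3.6304 -5.2992 3.7593]
Step 6: x=[5.4211 12.8616 16.4145 23.7491] v=[-2.7742 2.5669 -4.3814 3.5424]

Answer: 5.4211 12.8616 16.4145 23.7491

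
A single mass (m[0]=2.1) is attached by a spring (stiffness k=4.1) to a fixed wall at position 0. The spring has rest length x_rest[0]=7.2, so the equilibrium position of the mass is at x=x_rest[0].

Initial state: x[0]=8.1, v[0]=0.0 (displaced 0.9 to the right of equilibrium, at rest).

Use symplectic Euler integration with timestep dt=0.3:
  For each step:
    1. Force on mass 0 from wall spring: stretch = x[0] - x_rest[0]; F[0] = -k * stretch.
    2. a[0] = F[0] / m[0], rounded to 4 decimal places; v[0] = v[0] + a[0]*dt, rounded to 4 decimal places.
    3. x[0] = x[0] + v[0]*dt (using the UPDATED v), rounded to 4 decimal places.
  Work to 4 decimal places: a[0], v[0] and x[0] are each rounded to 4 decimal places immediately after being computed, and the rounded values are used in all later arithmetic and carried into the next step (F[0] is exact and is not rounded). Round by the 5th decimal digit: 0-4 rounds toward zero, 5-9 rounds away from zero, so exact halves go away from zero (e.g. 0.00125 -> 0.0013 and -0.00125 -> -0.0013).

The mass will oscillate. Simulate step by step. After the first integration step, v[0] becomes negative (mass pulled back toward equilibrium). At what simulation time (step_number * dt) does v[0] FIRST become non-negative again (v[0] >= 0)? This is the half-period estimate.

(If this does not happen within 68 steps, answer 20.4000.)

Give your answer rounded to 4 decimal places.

Step 0: x=[8.1000] v=[0.0000]
Step 1: x=[7.9419] v=[-0.5271]
Step 2: x=[7.6534] v=[-0.9617]
Step 3: x=[7.2852] v=[-1.2273]
Step 4: x=[6.9020] v=[-1.2772]
Step 5: x=[6.5712] v=[-1.1027]
Step 6: x=[6.3509] v=[-0.7344]
Step 7: x=[6.2798] v=[-0.2371]
Step 8: x=[6.3704] v=[0.3019]
First v>=0 after going negative at step 8, time=2.4000

Answer: 2.4000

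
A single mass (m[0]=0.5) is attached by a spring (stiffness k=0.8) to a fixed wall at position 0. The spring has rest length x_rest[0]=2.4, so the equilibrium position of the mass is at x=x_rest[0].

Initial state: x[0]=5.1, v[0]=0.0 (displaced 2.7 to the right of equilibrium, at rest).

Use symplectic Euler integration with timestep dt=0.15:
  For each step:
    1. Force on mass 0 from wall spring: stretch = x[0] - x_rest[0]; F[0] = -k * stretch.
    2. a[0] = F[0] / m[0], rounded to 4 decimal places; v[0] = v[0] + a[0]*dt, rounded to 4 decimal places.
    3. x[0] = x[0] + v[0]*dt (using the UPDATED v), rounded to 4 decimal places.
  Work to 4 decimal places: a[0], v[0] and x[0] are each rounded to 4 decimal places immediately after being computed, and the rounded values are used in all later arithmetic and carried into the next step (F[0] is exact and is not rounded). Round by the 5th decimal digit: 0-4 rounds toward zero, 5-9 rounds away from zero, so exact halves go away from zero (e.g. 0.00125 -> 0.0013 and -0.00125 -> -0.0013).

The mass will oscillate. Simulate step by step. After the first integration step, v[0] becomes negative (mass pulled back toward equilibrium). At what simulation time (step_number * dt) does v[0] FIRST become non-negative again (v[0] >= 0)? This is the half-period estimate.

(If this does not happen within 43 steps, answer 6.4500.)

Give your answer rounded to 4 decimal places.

Step 0: x=[5.1000] v=[0.0000]
Step 1: x=[5.0028] v=[-0.6480]
Step 2: x=[4.8119] v=[-1.2727]
Step 3: x=[4.5342] v=[-1.8516]
Step 4: x=[4.1796] v=[-2.3638]
Step 5: x=[3.7610] v=[-2.7909]
Step 6: x=[3.2934] v=[-3.1175]
Step 7: x=[2.7936] v=[-3.3319]
Step 8: x=[2.2796] v=[-3.4264]
Step 9: x=[1.7700] v=[-3.3975]
Step 10: x=[1.2831] v=[-3.2463]
Step 11: x=[0.8364] v=[-2.9783]
Step 12: x=[0.4460] v=[-2.6030]
Step 13: x=[0.1259] v=[-2.1340]
Step 14: x=[-0.1123] v=[-1.5882]
Step 15: x=[-0.2601] v=[-0.9852]
Step 16: x=[-0.3121] v=[-0.3468]
Step 17: x=[-0.2665] v=[0.3041]
First v>=0 after going negative at step 17, time=2.5500

Answer: 2.5500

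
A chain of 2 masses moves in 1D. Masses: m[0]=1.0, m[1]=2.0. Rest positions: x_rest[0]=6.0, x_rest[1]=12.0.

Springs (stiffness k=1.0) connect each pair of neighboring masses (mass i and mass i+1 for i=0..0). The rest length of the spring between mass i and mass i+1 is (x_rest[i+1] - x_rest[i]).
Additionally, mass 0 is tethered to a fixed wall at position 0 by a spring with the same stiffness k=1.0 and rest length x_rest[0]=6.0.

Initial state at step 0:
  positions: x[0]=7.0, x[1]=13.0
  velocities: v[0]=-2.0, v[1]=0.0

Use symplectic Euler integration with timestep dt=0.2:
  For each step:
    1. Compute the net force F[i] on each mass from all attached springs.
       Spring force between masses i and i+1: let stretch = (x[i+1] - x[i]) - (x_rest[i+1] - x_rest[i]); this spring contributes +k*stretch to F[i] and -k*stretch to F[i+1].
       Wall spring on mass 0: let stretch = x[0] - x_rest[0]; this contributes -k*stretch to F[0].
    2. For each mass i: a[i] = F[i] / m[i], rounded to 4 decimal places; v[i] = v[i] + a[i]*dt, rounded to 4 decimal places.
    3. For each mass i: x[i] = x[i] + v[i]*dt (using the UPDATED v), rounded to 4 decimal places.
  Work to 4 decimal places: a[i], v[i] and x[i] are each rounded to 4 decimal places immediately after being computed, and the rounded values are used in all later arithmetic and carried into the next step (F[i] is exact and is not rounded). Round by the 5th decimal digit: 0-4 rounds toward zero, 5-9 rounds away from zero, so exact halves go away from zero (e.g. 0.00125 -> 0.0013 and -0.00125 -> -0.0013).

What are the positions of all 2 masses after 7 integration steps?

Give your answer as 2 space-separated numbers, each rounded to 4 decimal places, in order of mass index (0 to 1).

Step 0: x=[7.0000 13.0000] v=[-2.0000 0.0000]
Step 1: x=[6.5600 13.0000] v=[-2.2000 0.0000]
Step 2: x=[6.1152 12.9912] v=[-2.2240 -0.0440]
Step 3: x=[5.7008 12.9649] v=[-2.0718 -0.1316]
Step 4: x=[5.3490 12.9133] v=[-1.7591 -0.2580]
Step 5: x=[5.0858 12.8304] v=[-1.3160 -0.4144]
Step 6: x=[4.9290 12.7126] v=[-0.7842 -0.5889]
Step 7: x=[4.8863 12.5591] v=[-0.2133 -0.7673]

Answer: 4.8863 12.5591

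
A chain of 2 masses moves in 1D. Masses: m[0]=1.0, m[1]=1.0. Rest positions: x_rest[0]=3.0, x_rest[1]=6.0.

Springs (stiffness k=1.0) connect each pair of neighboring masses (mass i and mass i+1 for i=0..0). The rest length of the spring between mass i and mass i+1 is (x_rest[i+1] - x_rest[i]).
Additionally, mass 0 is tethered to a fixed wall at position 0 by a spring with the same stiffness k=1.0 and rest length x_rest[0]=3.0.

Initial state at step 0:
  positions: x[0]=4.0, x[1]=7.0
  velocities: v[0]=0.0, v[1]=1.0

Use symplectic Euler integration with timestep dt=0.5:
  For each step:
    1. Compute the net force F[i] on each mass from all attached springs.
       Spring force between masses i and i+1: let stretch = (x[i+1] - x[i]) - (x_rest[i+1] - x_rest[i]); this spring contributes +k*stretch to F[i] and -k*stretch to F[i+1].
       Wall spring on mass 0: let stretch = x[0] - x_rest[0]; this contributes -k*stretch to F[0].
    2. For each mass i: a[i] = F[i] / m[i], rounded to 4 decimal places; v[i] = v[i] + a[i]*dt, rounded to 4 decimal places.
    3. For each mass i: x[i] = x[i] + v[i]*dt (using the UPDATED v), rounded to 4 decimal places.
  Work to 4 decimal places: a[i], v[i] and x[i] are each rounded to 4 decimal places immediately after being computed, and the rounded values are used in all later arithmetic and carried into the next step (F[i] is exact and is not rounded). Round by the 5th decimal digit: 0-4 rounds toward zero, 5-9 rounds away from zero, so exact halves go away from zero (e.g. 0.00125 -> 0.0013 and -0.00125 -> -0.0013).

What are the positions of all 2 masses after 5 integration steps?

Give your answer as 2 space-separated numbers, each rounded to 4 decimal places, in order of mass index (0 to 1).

Answer: 3.8516 6.8896

Derivation:
Step 0: x=[4.0000 7.0000] v=[0.0000 1.0000]
Step 1: x=[3.7500 7.5000] v=[-0.5000 1.0000]
Step 2: x=[3.5000 7.8125] v=[-0.5000 0.6250]
Step 3: x=[3.4531 7.7969] v=[-0.0938 -0.0313]
Step 4: x=[3.6289 7.4453] v=[0.3516 -0.7032]
Step 5: x=[3.8516 6.8896] v=[0.4454 -1.1114]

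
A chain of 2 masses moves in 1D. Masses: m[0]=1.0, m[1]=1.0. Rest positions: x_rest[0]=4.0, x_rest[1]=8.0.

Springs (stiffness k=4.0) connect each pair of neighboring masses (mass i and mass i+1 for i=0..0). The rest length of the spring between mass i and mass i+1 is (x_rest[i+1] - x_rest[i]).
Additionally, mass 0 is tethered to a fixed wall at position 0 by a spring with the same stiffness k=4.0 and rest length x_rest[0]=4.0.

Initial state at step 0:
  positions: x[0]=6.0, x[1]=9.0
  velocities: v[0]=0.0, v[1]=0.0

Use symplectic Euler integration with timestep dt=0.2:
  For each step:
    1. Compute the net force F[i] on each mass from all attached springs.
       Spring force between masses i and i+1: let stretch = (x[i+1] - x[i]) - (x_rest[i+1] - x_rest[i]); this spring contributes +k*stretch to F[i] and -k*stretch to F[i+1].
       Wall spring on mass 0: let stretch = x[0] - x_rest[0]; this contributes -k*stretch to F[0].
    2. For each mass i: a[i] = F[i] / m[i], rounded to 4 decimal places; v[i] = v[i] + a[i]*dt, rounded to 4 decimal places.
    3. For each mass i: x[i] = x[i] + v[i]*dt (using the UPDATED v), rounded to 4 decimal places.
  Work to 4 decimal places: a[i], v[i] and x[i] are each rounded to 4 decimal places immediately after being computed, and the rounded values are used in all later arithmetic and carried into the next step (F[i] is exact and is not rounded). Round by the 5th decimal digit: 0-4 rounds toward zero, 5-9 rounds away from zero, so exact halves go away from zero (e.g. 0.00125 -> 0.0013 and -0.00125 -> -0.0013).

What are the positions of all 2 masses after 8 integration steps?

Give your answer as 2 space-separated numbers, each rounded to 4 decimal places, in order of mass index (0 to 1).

Step 0: x=[6.0000 9.0000] v=[0.0000 0.0000]
Step 1: x=[5.5200 9.1600] v=[-2.4000 0.8000]
Step 2: x=[4.7392 9.3776] v=[-3.9040 1.0880]
Step 3: x=[3.9423 9.4931] v=[-3.9846 0.5773]
Step 4: x=[3.4027 9.3604] v=[-2.6978 -0.6633]
Step 5: x=[3.2719 8.9145] v=[-0.6538 -2.2295]
Step 6: x=[3.5205 8.2058] v=[1.2428 -3.5436]
Step 7: x=[3.9554 7.3874] v=[2.1746 -4.0918]
Step 8: x=[4.3066 6.6599] v=[1.7559 -3.6374]

Answer: 4.3066 6.6599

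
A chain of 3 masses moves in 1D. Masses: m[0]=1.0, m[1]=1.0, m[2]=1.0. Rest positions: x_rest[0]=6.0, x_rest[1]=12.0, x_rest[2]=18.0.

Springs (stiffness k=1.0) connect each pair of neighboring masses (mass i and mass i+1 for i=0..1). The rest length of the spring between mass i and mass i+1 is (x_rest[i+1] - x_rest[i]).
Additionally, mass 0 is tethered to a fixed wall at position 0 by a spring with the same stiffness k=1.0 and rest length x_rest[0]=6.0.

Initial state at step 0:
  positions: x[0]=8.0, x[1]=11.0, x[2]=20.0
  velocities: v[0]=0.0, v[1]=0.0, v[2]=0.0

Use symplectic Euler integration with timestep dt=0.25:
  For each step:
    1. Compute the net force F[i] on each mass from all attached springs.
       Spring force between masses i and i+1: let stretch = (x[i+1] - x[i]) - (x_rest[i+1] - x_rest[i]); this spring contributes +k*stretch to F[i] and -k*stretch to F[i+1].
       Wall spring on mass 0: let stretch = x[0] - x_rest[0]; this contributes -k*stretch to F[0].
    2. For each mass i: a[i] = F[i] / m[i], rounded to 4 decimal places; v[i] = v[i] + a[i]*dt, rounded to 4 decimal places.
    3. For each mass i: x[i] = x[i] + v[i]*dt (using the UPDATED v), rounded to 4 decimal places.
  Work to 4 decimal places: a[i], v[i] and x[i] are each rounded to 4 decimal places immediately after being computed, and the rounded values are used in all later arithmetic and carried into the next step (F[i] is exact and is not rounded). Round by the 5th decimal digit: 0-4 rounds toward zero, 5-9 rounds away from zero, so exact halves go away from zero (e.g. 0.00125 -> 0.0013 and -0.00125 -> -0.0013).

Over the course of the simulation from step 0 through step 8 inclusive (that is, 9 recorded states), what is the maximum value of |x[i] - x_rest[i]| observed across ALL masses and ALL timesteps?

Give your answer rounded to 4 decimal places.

Answer: 2.6016

Derivation:
Step 0: x=[8.0000 11.0000 20.0000] v=[0.0000 0.0000 0.0000]
Step 1: x=[7.6875 11.3750 19.8125] v=[-1.2500 1.5000 -0.7500]
Step 2: x=[7.1250 12.0469 19.4727] v=[-2.2500 2.6875 -1.3594]
Step 3: x=[6.4248 12.8753 19.0437] v=[-2.8008 3.3135 -1.7159]
Step 4: x=[5.7262 13.6861 18.6042] v=[-2.7944 3.2430 -1.7580]
Step 5: x=[5.1672 14.3068 18.2323] v=[-2.2360 2.4826 -1.4875]
Step 6: x=[4.8565 14.6016 17.9901] v=[-1.2429 1.1791 -0.9689]
Step 7: x=[4.8513 14.4991 17.9111] v=[-0.0208 -0.4101 -0.3160]
Step 8: x=[5.1459 14.0068 17.9939] v=[1.1783 -1.9691 0.3310]
Max displacement = 2.6016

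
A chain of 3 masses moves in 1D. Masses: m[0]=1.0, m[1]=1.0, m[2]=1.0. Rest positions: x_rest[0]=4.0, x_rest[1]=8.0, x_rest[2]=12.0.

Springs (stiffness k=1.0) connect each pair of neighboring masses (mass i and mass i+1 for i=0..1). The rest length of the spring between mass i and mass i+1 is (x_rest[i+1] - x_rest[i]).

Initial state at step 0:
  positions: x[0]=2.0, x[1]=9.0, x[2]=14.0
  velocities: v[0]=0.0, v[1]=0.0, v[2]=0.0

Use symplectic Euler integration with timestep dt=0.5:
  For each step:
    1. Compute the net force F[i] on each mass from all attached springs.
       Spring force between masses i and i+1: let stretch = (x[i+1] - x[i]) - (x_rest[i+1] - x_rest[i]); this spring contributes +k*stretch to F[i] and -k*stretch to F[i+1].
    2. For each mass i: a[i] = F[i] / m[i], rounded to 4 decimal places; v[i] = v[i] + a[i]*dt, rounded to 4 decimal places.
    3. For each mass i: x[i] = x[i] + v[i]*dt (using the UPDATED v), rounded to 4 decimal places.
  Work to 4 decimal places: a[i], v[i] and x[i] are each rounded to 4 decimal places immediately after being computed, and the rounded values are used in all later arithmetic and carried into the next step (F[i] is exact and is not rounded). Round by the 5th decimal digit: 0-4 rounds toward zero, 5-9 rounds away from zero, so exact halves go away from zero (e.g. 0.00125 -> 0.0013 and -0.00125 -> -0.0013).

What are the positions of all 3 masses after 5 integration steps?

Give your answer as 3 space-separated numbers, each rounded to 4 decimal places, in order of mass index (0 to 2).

Step 0: x=[2.0000 9.0000 14.0000] v=[0.0000 0.0000 0.0000]
Step 1: x=[2.7500 8.5000 13.7500] v=[1.5000 -1.0000 -0.5000]
Step 2: x=[3.9375 7.8750 13.1875] v=[2.3750 -1.2500 -1.1250]
Step 3: x=[5.1094 7.5938 12.2969] v=[2.3438 -0.5625 -1.7813]
Step 4: x=[5.9024 7.8673 11.2305] v=[1.5860 0.5469 -2.1329]
Step 5: x=[6.1867 8.4904 10.3233] v=[0.5685 1.2461 -1.8145]

Answer: 6.1867 8.4904 10.3233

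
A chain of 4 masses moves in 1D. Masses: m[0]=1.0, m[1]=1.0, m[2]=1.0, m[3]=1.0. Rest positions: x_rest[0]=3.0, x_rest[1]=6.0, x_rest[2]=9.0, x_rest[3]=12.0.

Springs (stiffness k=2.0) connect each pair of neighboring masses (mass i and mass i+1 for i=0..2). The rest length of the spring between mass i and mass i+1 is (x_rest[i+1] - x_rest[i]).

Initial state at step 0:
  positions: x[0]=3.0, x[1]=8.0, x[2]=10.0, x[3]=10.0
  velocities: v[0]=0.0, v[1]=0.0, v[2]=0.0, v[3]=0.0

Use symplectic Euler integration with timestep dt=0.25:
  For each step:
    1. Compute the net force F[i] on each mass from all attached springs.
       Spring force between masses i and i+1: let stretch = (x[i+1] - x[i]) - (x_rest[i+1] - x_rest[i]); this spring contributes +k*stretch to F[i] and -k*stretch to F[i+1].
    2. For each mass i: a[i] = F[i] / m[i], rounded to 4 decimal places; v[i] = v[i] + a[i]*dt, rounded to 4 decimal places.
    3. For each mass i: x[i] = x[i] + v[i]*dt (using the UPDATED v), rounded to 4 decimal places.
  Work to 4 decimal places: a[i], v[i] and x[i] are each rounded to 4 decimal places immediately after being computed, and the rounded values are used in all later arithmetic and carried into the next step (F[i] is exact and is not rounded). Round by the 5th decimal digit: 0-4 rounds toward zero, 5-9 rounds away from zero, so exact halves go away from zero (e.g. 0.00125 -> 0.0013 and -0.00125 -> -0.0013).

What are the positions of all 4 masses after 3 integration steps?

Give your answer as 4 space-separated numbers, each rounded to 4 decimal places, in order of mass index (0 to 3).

Answer: 4.1309 6.1934 8.7988 11.8770

Derivation:
Step 0: x=[3.0000 8.0000 10.0000 10.0000] v=[0.0000 0.0000 0.0000 0.0000]
Step 1: x=[3.2500 7.6250 9.7500 10.3750] v=[1.0000 -1.5000 -1.0000 1.5000]
Step 2: x=[3.6719 6.9688 9.3125 11.0469] v=[1.6875 -2.6250 -1.7500 2.6875]
Step 3: x=[4.1309 6.1934 8.7988 11.8770] v=[1.8360 -3.1016 -2.0547 3.3203]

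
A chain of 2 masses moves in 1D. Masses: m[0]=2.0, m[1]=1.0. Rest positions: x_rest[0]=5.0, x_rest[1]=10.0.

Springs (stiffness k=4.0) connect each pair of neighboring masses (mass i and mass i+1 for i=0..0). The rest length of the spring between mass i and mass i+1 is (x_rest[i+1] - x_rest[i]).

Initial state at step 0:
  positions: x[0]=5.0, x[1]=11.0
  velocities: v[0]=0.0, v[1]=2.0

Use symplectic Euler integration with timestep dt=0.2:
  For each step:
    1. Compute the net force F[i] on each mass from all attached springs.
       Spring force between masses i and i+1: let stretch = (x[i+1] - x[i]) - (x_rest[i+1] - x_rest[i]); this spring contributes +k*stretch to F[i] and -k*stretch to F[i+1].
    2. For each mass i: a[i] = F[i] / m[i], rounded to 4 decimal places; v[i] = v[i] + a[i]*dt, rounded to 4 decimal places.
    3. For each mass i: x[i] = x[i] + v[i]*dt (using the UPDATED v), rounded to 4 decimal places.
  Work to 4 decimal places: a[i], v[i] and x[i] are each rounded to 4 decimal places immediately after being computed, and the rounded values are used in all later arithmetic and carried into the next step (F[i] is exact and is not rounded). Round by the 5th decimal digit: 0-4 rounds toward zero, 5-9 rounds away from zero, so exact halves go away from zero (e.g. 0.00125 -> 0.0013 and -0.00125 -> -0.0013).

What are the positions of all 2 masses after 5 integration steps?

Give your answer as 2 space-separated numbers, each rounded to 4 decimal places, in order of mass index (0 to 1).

Answer: 6.1403 10.7192

Derivation:
Step 0: x=[5.0000 11.0000] v=[0.0000 2.0000]
Step 1: x=[5.0800 11.2400] v=[0.4000 1.2000]
Step 2: x=[5.2528 11.2944] v=[0.8640 0.2720]
Step 3: x=[5.5089 11.1821] v=[1.2806 -0.5613]
Step 4: x=[5.8189 10.9621] v=[1.5499 -1.0999]
Step 5: x=[6.1403 10.7192] v=[1.6072 -1.2145]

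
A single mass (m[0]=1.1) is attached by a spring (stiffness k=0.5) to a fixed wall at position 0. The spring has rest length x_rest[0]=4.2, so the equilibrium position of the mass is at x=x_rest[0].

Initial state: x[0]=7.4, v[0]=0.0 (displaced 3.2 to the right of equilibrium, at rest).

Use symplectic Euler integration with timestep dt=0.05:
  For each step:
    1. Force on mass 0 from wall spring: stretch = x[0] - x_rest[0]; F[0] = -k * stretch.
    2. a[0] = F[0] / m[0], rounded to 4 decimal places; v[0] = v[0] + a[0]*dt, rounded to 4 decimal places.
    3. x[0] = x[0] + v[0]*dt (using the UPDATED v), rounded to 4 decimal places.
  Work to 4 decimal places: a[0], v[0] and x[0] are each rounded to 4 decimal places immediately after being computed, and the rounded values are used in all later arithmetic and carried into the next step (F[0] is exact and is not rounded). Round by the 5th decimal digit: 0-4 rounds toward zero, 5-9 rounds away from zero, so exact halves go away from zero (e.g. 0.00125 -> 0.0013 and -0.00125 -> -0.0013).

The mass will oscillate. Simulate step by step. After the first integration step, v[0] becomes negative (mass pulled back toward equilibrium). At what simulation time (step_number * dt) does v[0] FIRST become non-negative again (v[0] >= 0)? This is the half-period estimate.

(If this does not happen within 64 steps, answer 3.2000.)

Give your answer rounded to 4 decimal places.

Answer: 3.2000

Derivation:
Step 0: x=[7.4000] v=[0.0000]
Step 1: x=[7.3964] v=[-0.0727]
Step 2: x=[7.3891] v=[-0.1453]
Step 3: x=[7.3782] v=[-0.2178]
Step 4: x=[7.3637] v=[-0.2900]
Step 5: x=[7.3456] v=[-0.3619]
Step 6: x=[7.3239] v=[-0.4334]
Step 7: x=[7.2987] v=[-0.5044]
Step 8: x=[7.2700] v=[-0.5748]
Step 9: x=[7.2378] v=[-0.6446]
Step 10: x=[7.2021] v=[-0.7136]
Step 11: x=[7.1630] v=[-0.7818]
Step 12: x=[7.1205] v=[-0.8491]
Step 13: x=[7.0747] v=[-0.9155]
Step 14: x=[7.0257] v=[-0.9808]
Step 15: x=[6.9735] v=[-1.0450]
Step 16: x=[6.9181] v=[-1.1080]
Step 17: x=[6.8596] v=[-1.1698]
Step 18: x=[6.7981] v=[-1.2302]
Step 19: x=[6.7336] v=[-1.2893]
Step 20: x=[6.6663] v=[-1.3469]
Step 21: x=[6.5962] v=[-1.4030]
Step 22: x=[6.5233] v=[-1.4575]
Step 23: x=[6.4478] v=[-1.5103]
Step 24: x=[6.3697] v=[-1.5614]
Step 25: x=[6.2892] v=[-1.6107]
Step 26: x=[6.2063] v=[-1.6582]
Step 27: x=[6.1211] v=[-1.7038]
Step 28: x=[6.0337] v=[-1.7475]
Step 29: x=[5.9442] v=[-1.7892]
Step 30: x=[5.8528] v=[-1.8288]
Step 31: x=[5.7595] v=[-1.8664]
Step 32: x=[5.6644] v=[-1.9018]
Step 33: x=[5.5676] v=[-1.9351]
Step 34: x=[5.4693] v=[-1.9662]
Step 35: x=[5.3695] v=[-1.9951]
Step 36: x=[5.2684] v=[-2.0217]
Step 37: x=[5.1661] v=[-2.0460]
Step 38: x=[5.0627] v=[-2.0680]
Step 39: x=[4.9583] v=[-2.0876]
Step 40: x=[4.8531] v=[-2.1048]
Step 41: x=[4.7471] v=[-2.1196]
Step 42: x=[4.6405] v=[-2.1320]
Step 43: x=[4.5334] v=[-2.1420]
Step 44: x=[4.4259] v=[-2.1496]
Step 45: x=[4.3182] v=[-2.1547]
Step 46: x=[4.2103] v=[-2.1574]
Step 47: x=[4.1024] v=[-2.1576]
Step 48: x=[3.9946] v=[-2.1554]
Step 49: x=[3.8871] v=[-2.1507]
Step 50: x=[3.7799] v=[-2.1436]
Step 51: x=[3.6732] v=[-2.1341]
Step 52: x=[3.5671] v=[-2.1221]
Step 53: x=[3.4617] v=[-2.1077]
Step 54: x=[3.3572] v=[-2.0909]
Step 55: x=[3.2536] v=[-2.0717]
Step 56: x=[3.1511] v=[-2.0502]
Step 57: x=[3.0498] v=[-2.0264]
Step 58: x=[2.9498] v=[-2.0003]
Step 59: x=[2.8512] v=[-1.9719]
Step 60: x=[2.7541] v=[-1.9412]
Step 61: x=[2.6587] v=[-1.9083]
Step 62: x=[2.5650] v=[-1.8733]
Step 63: x=[2.4732] v=[-1.8361]
Step 64: x=[2.3834] v=[-1.7969]
v[0] did not become non-negative within 64 steps; using fallback time=3.2000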